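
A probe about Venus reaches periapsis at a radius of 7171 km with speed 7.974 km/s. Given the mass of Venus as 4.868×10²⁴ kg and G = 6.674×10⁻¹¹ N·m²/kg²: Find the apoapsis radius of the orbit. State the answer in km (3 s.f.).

apoapsis radius ≈ 16900 km

μ = GM = 6.674×10⁻¹¹ × 4.868×10²⁴ = 3.249×10¹⁴ m³/s².
r_p = 7.171×10⁶ m.
Specific energy ε = v²/2 − μ/r = -1.351×10⁷ J/kg, so a = −μ/(2ε) = 1.202×10⁷ m.
The apsides satisfy r_p + r_a = 2a, so the apoapsis radius is 2a − r_p = 1.687×10⁷ m = 16870 km.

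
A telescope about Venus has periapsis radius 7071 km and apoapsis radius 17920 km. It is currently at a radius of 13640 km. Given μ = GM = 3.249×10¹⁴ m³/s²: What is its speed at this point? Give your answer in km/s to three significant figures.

Semi-major axis a = (r_p + r_a)/2 = 12496 km = 1.250×10⁷ m.
Vis-viva: v² = μ(2/r − 1/a) = 3.249×10¹⁴ × (1.466×10⁻⁷ − 8.003×10⁻⁸) = 2.164×10⁷ m²/s².
v = 4652 m/s = 4.652 km/s.

v ≈ 4.65 km/s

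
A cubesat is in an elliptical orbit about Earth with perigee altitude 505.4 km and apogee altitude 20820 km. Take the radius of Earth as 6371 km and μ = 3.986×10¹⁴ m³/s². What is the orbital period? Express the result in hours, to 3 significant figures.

r_p = 6371 + 505.4 = 6876.4 km = 6.8764×10⁶ m.
r_a = 6371 + 20820 = 27191 km = 2.7191×10⁷ m.
Semi-major axis a = (r_p + r_a)/2 = (6876.4 + 27191)/2 = 17034 km = 1.703×10⁷ m.
By Kepler's third law T = 2π√(a³/μ) = 2π × 3.521×10³ = 2.212×10⁴ s.
= 6.146 hours.

T ≈ 6.15 hours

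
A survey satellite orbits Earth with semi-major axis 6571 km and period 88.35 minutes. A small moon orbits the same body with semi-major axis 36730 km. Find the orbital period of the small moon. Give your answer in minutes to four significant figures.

T₂ ≈ 1168 minutes

Kepler's third law: T² ∝ a³, so T₂ = T₁ (a₂/a₁)^(3/2).
a₂/a₁ = 5.590, (a₂/a₁)^(3/2) = 13.22.
T₂ = 88.35 × 13.22 = 1168 minutes.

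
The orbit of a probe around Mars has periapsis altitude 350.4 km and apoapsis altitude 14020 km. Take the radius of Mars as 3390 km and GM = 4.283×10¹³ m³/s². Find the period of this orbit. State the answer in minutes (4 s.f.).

r_p = 3390 + 350.4 = 3740.4 km = 3.7404×10⁶ m.
r_a = 3390 + 14020 = 17410 km = 1.7410×10⁷ m.
Semi-major axis a = (r_p + r_a)/2 = (3740.4 + 17410)/2 = 10575 km = 1.058×10⁷ m.
By Kepler's third law T = 2π√(a³/μ) = 2π × 5.255×10³ = 3.302×10⁴ s.
= 550.3 minutes.

T ≈ 550.3 minutes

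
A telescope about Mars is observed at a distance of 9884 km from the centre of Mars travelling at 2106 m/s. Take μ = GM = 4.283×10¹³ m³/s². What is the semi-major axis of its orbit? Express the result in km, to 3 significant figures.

a ≈ 10100 km

r = 9.884×10⁶ m.
Vis-viva rearranged: 1/a = 2/r − v²/μ = 2.023×10⁻⁷ − 1.036×10⁻⁷ = 9.879×10⁻⁸ m⁻¹.
a = 1.012×10⁷ m = 10122 km.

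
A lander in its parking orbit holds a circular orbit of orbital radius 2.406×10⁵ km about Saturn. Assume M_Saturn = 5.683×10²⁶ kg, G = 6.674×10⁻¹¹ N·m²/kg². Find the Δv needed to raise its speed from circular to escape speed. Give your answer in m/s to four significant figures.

μ = GM = 6.674×10⁻¹¹ × 5.683×10²⁶ = 3.793×10¹⁶ m³/s².
r = 2.406×10⁵ km = 2.406×10⁸ m.
Circular speed v_c = √(μ/r) = 12560 m/s.
Escape speed v_esc = √(2μ/r) = √2 × v_c = 17760 m/s.
Δv = v_esc − v_c = 5201 m/s.

Δv ≈ 5201 m/s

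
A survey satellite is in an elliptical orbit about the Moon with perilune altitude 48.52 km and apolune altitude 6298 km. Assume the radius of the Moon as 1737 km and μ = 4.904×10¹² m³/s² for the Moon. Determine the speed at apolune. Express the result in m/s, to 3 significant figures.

v ≈ 471 m/s

r_p = 1737 + 48.52 = 1785.5 km = 1.7855×10⁶ m.
r_a = 1737 + 6298 = 8035.0 km = 8.0350×10⁶ m.
Semi-major axis a = (r_p + r_a)/2 = 4910.3 km = 4.910×10⁶ m.
Vis-viva: v² = μ(2/r − 1/a) = 4.904×10¹² × (2.489×10⁻⁷ − 2.037×10⁻⁷) = 2.219×10⁵ m²/s².
v = 471.1 m/s.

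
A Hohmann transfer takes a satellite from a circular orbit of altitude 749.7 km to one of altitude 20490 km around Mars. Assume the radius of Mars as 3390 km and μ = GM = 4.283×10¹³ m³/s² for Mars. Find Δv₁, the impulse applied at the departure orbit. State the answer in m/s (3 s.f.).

r₁ = 3390 + 749.7 = 4139.7 km = 4.1397×10⁶ m.
r₂ = 3390 + 20490 = 23880 km = 2.3880×10⁷ m.
Transfer ellipse a_t = (r₁ + r₂)/2 = 1.401×10⁷ m.
At r₁: circular v_c1 = √(μ/r₁) = 3217 m/s; transfer-periapsis v_p = √[μ(2/r₁ − 1/a_t)] = 4199 m/s.
Δv₁ = v_p − v_c1 = 982.9 m/s.

Δv ≈ 983 m/s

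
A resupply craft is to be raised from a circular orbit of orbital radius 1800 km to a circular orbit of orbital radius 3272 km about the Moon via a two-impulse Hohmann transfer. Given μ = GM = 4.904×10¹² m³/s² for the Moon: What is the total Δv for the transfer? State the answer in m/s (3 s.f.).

r₁ = 1800 km = 1.800×10⁶ m.
r₂ = 3272 km = 3.272×10⁶ m.
Transfer ellipse a_t = (r₁ + r₂)/2 = 2.536×10⁶ m.
At r₁: circular v_c1 = √(μ/r₁) = 1651 m/s; transfer-perilune v_p = √[μ(2/r₁ − 1/a_t)] = 1875 m/s.
Δv₁ = v_p − v_c1 = 224.3 m/s.
At r₂: circular v_c2 = √(μ/r₂) = 1224 m/s; transfer-apolune v_a = √[μ(2/r₂ − 1/a_t)] = 1031 m/s.
Δv₂ = v_c2 − v_a = 192.8 m/s.
Total Δv = Δv₁ + Δv₂ = 417.1 m/s.

Δv_total ≈ 417 m/s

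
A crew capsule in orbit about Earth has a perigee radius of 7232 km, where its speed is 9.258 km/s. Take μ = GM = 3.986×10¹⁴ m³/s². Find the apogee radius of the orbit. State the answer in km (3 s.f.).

r_p = 7.232×10⁶ m.
Specific energy ε = v²/2 − μ/r = -1.226×10⁷ J/kg, so a = −μ/(2ε) = 1.625×10⁷ m.
The apsides satisfy r_p + r_a = 2a, so the apogee radius is 2a − r_p = 2.528×10⁷ m = 25278 km.

apogee radius ≈ 25300 km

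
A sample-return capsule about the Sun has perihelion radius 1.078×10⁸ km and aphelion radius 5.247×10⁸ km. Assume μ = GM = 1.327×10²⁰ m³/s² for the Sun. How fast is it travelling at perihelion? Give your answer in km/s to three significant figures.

v ≈ 45.2 km/s

Semi-major axis a = (r_p + r_a)/2 = 3.1625×10⁸ km = 3.162×10¹¹ m.
Vis-viva: v² = μ(2/r − 1/a) = 1.327×10²⁰ × (1.855×10⁻¹¹ − 3.162×10⁻¹²) = 2.042×10⁹ m²/s².
v = 45190 m/s = 45.19 km/s.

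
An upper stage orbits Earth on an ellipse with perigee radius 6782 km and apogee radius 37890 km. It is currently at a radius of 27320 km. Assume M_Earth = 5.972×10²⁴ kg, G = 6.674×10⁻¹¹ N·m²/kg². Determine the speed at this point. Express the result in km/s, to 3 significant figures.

μ = GM = 6.674×10⁻¹¹ × 5.972×10²⁴ = 3.986×10¹⁴ m³/s².
Semi-major axis a = (r_p + r_a)/2 = 22336 km = 2.234×10⁷ m.
Vis-viva: v² = μ(2/r − 1/a) = 3.986×10¹⁴ × (7.321×10⁻⁸ − 4.477×10⁻⁸) = 1.133×10⁷ m²/s².
v = 3367 m/s = 3.367 km/s.

v ≈ 3.37 km/s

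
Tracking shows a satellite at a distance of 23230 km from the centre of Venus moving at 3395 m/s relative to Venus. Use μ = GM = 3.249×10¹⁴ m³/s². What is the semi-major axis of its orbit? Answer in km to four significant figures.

a ≈ 19760 km

r = 2.323×10⁷ m.
Vis-viva rearranged: 1/a = 2/r − v²/μ = 8.610×10⁻⁸ − 3.548×10⁻⁸ = 5.062×10⁻⁸ m⁻¹.
a = 1.976×10⁷ m = 19755 km.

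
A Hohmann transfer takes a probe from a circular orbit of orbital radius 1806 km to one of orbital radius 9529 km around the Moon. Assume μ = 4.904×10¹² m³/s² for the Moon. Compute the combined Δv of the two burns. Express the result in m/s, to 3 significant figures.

Δv_total ≈ 801 m/s

r₁ = 1806 km = 1.806×10⁶ m.
r₂ = 9529 km = 9.529×10⁶ m.
Transfer ellipse a_t = (r₁ + r₂)/2 = 5.668×10⁶ m.
At r₁: circular v_c1 = √(μ/r₁) = 1648 m/s; transfer-perilune v_p = √[μ(2/r₁ − 1/a_t)] = 2137 m/s.
Δv₁ = v_p − v_c1 = 488.9 m/s.
At r₂: circular v_c2 = √(μ/r₂) = 717.4 m/s; transfer-apolune v_a = √[μ(2/r₂ − 1/a_t)] = 405.0 m/s.
Δv₂ = v_c2 − v_a = 312.4 m/s.
Total Δv = Δv₁ + Δv₂ = 801.3 m/s.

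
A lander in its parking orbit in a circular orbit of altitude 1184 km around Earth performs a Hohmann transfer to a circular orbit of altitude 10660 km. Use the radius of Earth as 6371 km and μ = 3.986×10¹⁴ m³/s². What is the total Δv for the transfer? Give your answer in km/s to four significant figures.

Δv_total ≈ 2.331 km/s

r₁ = 6371 + 1184 = 7555.0 km = 7.5550×10⁶ m.
r₂ = 6371 + 10660 = 17031 km = 1.7031×10⁷ m.
Transfer ellipse a_t = (r₁ + r₂)/2 = 1.229×10⁷ m.
At r₁: circular v_c1 = √(μ/r₁) = 7264 m/s; transfer-perigee v_p = √[μ(2/r₁ − 1/a_t)] = 8550 m/s.
Δv₁ = v_p − v_c1 = 1286 m/s.
At r₂: circular v_c2 = √(μ/r₂) = 4838 m/s; transfer-apogee v_a = √[μ(2/r₂ − 1/a_t)] = 3793 m/s.
Δv₂ = v_c2 − v_a = 1045 m/s.
Total Δv = Δv₁ + Δv₂ = 2331 m/s = 2.331 km/s.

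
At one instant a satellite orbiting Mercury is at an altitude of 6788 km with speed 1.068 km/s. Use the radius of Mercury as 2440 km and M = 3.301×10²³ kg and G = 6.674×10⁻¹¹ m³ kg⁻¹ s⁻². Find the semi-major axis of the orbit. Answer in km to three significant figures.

a ≈ 6060 km

μ = GM = 6.674×10⁻¹¹ × 3.301×10²³ = 2.203×10¹³ m³/s².
r = 2440 + 6788 = 9228.0 km = 9.228×10⁶ m.
Specific orbital energy ε = v²/2 − μ/r = (1068)²/2 − 2.203×10¹³/9.228×10⁶ = -1.817×10⁶ J/kg.
Since ε = −μ/(2a), a = −μ/(2ε) = 6.062×10⁶ m = 6062.2 km.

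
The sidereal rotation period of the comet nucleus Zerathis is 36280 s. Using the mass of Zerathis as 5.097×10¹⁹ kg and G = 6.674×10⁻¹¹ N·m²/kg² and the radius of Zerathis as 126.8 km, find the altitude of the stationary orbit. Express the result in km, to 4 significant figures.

h_sync ≈ 357.3 km

μ = GM = 6.674×10⁻¹¹ × 5.097×10¹⁹ = 3.402×10⁹ m³/s².
A synchronous orbit has period T, so by Kepler's third law a = (μT²/4π²)^(1/3).
μT²/4π² = 3.402×10⁹ × (3.628×10⁴)² / 39.48 = 1.134×10¹⁷ m³.
a = 4.841×10⁵ m = 484.05 km.
Altitude h = a − R = 484.05 − 126.8 = 357.25 km.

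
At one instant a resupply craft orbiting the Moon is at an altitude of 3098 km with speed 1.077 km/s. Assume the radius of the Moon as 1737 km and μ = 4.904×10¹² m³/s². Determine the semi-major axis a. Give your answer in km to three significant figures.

a ≈ 5650 km

r = 1737 + 3098 = 4835.0 km = 4.835×10⁶ m.
Specific orbital energy ε = v²/2 − μ/r = (1077)²/2 − 4.904×10¹²/4.835×10⁶ = -4.343×10⁵ J/kg.
Since ε = −μ/(2a), a = −μ/(2ε) = 5.646×10⁶ m = 5645.8 km.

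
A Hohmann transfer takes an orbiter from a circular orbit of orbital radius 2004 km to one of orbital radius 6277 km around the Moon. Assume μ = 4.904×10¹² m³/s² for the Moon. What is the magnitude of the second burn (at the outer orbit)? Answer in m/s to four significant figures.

r₁ = 2004 km = 2.004×10⁶ m.
r₂ = 6277 km = 6.277×10⁶ m.
Transfer ellipse a_t = (r₁ + r₂)/2 = 4.140×10⁶ m.
At r₁: circular v_c1 = √(μ/r₁) = 1564 m/s; transfer-perilune v_p = √[μ(2/r₁ − 1/a_t)] = 1926 m/s.
At r₂: circular v_c2 = √(μ/r₂) = 883.9 m/s; transfer-apolune v_a = √[μ(2/r₂ − 1/a_t)] = 614.9 m/s.
Δv₂ = v_c2 − v_a = 269.0 m/s.

Δv ≈ 269.0 m/s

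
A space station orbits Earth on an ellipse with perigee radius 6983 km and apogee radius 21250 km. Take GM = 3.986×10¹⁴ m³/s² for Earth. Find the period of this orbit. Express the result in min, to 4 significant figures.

T ≈ 278.2 min

Semi-major axis a = (r_p + r_a)/2 = (6983.0 + 21250)/2 = 14116 km = 1.412×10⁷ m.
By Kepler's third law T = 2π√(a³/μ) = 2π × 2.657×10³ = 1.669×10⁴ s.
= 278.2 min.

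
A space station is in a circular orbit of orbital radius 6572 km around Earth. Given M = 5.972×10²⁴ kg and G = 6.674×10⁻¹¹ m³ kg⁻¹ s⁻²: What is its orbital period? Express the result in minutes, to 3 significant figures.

T ≈ 88.4 minutes

μ = GM = 6.674×10⁻¹¹ × 5.972×10²⁴ = 3.986×10¹⁴ m³/s².
r = 6572 km = 6.572×10⁶ m.
Kepler's third law: T = 2π√(r³/μ) = 2π√((6.572×10⁶)³ / 3.986×10¹⁴).
r³/μ = 7.122×10⁵ s², so T = 2π × 8.439×10² = 5.302×10³ s.
Converting: 5.302×10³ s ÷ 60.00 = 88.37 minutes.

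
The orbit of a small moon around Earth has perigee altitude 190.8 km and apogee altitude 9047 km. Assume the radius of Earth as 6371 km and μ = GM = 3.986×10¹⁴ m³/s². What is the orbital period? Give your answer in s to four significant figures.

r_p = 6371 + 190.8 = 6561.8 km = 6.5618×10⁶ m.
r_a = 6371 + 9047 = 15418 km = 1.5418×10⁷ m.
Semi-major axis a = (r_p + r_a)/2 = (6561.8 + 15418)/2 = 10990 km = 1.099×10⁷ m.
By Kepler's third law T = 2π√(a³/μ) = 2π × 1.825×10³ = 1.147×10⁴ s.

T ≈ 11470 s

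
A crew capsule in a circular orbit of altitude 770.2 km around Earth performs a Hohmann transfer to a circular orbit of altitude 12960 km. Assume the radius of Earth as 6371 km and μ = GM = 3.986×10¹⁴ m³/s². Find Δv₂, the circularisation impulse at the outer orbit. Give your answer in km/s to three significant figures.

r₁ = 6371 + 770.2 = 7141.2 km = 7.1412×10⁶ m.
r₂ = 6371 + 12960 = 19331 km = 1.9331×10⁷ m.
Transfer ellipse a_t = (r₁ + r₂)/2 = 1.324×10⁷ m.
At r₁: circular v_c1 = √(μ/r₁) = 7471 m/s; transfer-perigee v_p = √[μ(2/r₁ − 1/a_t)] = 9029 m/s.
At r₂: circular v_c2 = √(μ/r₂) = 4541 m/s; transfer-apogee v_a = √[μ(2/r₂ − 1/a_t)] = 3335 m/s.
Δv₂ = v_c2 − v_a = 1206 m/s.
= 1.206 km/s.

Δv ≈ 1.21 km/s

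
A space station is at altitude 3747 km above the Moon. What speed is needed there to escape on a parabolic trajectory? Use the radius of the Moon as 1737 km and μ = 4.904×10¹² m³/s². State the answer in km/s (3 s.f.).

v_esc ≈ 1.34 km/s

r = 1737 + 3747 = 5484.0 km = 5.4840×10⁶ m.
Escape speed v_esc = √(2μ/r) = √(2 × 4.904×10¹² / 5.484×10⁶) = √(1.788×10⁶) = 1337 m/s.
= 1.337 km/s.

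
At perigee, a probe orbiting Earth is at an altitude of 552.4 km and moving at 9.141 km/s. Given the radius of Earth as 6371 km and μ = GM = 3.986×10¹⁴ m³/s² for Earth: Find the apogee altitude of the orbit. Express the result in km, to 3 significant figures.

apogee altitude ≈ 11900 km

r_p = 6371 + 552.4 = 6923.4 km = 6.923×10⁶ m.
Specific energy ε = v²/2 − μ/r = -1.579×10⁷ J/kg, so a = −μ/(2ε) = 1.262×10⁷ m.
The apsides satisfy r_p + r_a = 2a, so the apogee radius is 2a − r_p = 1.831×10⁷ m = 18314 km.
Apogee altitude = 18314 − 6371 = 11943 km.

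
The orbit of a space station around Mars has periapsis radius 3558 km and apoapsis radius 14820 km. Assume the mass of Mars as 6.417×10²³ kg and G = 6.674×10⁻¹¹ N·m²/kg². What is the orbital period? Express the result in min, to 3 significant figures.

T ≈ 446 min

μ = GM = 6.674×10⁻¹¹ × 6.417×10²³ = 4.283×10¹³ m³/s².
Semi-major axis a = (r_p + r_a)/2 = (3558.0 + 14820)/2 = 9189.0 km = 9.189×10⁶ m.
By Kepler's third law T = 2π√(a³/μ) = 2π × 4.256×10³ = 2.674×10⁴ s.
= 445.7 min.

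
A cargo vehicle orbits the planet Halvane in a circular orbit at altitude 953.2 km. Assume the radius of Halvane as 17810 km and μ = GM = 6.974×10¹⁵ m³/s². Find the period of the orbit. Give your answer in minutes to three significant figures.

T ≈ 102 minutes

r = 17810 + 953.2 = 18763 km = 1.8763×10⁷ m.
Kepler's third law: T = 2π√(r³/μ) = 2π√((1.876×10⁷)³ / 6.974×10¹⁵).
r³/μ = 9.472×10⁵ s², so T = 2π × 9.732×10² = 6.115×10³ s.
Converting: 6.115×10³ s ÷ 60.00 = 101.9 minutes.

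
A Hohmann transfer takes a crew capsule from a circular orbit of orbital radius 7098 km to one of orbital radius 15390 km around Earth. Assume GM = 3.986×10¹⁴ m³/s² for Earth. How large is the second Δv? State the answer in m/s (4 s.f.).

r₁ = 7098 km = 7.098×10⁶ m.
r₂ = 15390 km = 1.539×10⁷ m.
Transfer ellipse a_t = (r₁ + r₂)/2 = 1.124×10⁷ m.
At r₁: circular v_c1 = √(μ/r₁) = 7494 m/s; transfer-perigee v_p = √[μ(2/r₁ − 1/a_t)] = 8767 m/s.
At r₂: circular v_c2 = √(μ/r₂) = 5089 m/s; transfer-apogee v_a = √[μ(2/r₂ − 1/a_t)] = 4043 m/s.
Δv₂ = v_c2 − v_a = 1046 m/s.

Δv ≈ 1046 m/s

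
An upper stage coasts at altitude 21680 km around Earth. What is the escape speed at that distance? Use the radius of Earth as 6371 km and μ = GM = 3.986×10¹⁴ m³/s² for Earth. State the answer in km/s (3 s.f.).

v_esc ≈ 5.33 km/s

r = 6371 + 21680 = 28051 km = 2.8051×10⁷ m.
Escape speed v_esc = √(2μ/r) = √(2 × 3.986×10¹⁴ / 2.805×10⁷) = √(2.842×10⁷) = 5331 m/s.
= 5.331 km/s.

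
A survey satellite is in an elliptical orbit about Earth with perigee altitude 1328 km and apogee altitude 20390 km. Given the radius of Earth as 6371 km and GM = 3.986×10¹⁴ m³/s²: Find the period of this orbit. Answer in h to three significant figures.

T ≈ 6.25 h

r_p = 6371 + 1328 = 7699.0 km = 7.6990×10⁶ m.
r_a = 6371 + 20390 = 26761 km = 2.6761×10⁷ m.
Semi-major axis a = (r_p + r_a)/2 = (7699.0 + 26761)/2 = 17230 km = 1.723×10⁷ m.
By Kepler's third law T = 2π√(a³/μ) = 2π × 3.582×10³ = 2.251×10⁴ s.
= 6.252 h.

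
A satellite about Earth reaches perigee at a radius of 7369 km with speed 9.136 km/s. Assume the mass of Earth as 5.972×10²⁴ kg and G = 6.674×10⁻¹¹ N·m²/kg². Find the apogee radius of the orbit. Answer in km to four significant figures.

μ = GM = 6.674×10⁻¹¹ × 5.972×10²⁴ = 3.986×10¹⁴ m³/s².
r_p = 7.369×10⁶ m.
Specific energy ε = v²/2 − μ/r = -1.235×10⁷ J/kg, so a = −μ/(2ε) = 1.613×10⁷ m.
The apsides satisfy r_p + r_a = 2a, so the apogee radius is 2a − r_p = 2.489×10⁷ m = 24893 km.

apogee radius ≈ 24890 km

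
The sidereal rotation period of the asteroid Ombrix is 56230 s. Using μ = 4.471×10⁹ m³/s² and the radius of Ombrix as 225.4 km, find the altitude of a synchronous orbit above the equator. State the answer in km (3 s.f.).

h_sync ≈ 485 km

A synchronous orbit has period T, so by Kepler's third law a = (μT²/4π²)^(1/3).
μT²/4π² = 4.471×10⁹ × (5.623×10⁴)² / 39.48 = 3.581×10¹⁷ m³.
a = 7.101×10⁵ m = 710.11 km.
Altitude h = a − R = 710.11 − 225.4 = 484.71 km.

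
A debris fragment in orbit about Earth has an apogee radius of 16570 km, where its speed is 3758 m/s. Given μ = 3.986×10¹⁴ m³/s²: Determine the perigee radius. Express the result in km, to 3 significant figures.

perigee radius ≈ 6890 km

r_a = 1.657×10⁷ m.
Specific energy ε = v²/2 − μ/r = -1.699×10⁷ J/kg, so a = −μ/(2ε) = 1.173×10⁷ m.
The apsides satisfy r_p + r_a = 2a, so the perigee radius is 2a − r_a = 6.885×10⁶ m = 6885.0 km.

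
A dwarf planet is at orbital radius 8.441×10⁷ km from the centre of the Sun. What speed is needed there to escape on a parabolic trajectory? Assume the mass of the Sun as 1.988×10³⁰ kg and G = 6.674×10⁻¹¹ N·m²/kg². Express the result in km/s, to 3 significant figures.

μ = GM = 6.674×10⁻¹¹ × 1.988×10³⁰ = 1.327×10²⁰ m³/s².
r = 8.441×10⁷ km = 8.441×10¹⁰ m.
Escape speed v_esc = √(2μ/r) = √(2 × 1.327×10²⁰ / 8.441×10¹⁰) = √(3.144×10⁹) = 56070 m/s.
= 56.07 km/s.

v_esc ≈ 56.1 km/s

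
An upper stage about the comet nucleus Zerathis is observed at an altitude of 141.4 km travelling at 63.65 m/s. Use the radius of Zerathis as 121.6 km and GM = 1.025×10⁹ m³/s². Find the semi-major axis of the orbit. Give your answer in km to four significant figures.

a ≈ 273.8 km

r = 121.6 + 141.4 = 263.00 km = 2.630×10⁵ m.
Specific orbital energy ε = v²/2 − μ/r = (63.65)²/2 − 1.025×10⁹/2.630×10⁵ = -1.872×10³ J/kg.
Since ε = −μ/(2a), a = −μ/(2ε) = 2.738×10⁵ m = 273.82 km.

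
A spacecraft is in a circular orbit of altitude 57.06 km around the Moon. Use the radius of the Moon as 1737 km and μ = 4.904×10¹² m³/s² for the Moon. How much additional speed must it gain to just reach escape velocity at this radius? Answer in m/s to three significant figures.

Δv ≈ 685 m/s

r = 1737 + 57.06 = 1794.1 km = 1.7941×10⁶ m.
Circular speed v_c = √(μ/r) = 1653 m/s.
Escape speed v_esc = √(2μ/r) = √2 × v_c = 2338 m/s.
Δv = v_esc − v_c = 684.8 m/s.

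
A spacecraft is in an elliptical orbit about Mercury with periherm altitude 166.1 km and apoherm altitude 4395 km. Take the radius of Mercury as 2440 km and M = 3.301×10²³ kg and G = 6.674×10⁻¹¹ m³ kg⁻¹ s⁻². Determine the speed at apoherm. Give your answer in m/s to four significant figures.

v ≈ 1334 m/s

μ = GM = 6.674×10⁻¹¹ × 3.301×10²³ = 2.203×10¹³ m³/s².
r_p = 2440 + 166.1 = 2606.1 km = 2.6061×10⁶ m.
r_a = 2440 + 4395 = 6835.0 km = 6.8350×10⁶ m.
Semi-major axis a = (r_p + r_a)/2 = 4720.6 km = 4.721×10⁶ m.
Vis-viva: v² = μ(2/r − 1/a) = 2.203×10¹³ × (2.926×10⁻⁷ − 2.118×10⁻⁷) = 1.779×10⁶ m²/s².
v = 1334 m/s.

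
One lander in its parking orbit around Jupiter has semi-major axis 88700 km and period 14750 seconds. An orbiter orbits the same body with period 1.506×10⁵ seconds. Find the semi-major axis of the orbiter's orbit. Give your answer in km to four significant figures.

Kepler's third law: a³ ∝ T², so a₂ = a₁ (T₂/T₁)^(2/3).
T₂/T₁ = 10.21, (T₂/T₁)^(2/3) = 4.706.
a₂ = 88700 × 4.706 = 4.175×10⁵ km.

a₂ ≈ 4.175×10⁵ km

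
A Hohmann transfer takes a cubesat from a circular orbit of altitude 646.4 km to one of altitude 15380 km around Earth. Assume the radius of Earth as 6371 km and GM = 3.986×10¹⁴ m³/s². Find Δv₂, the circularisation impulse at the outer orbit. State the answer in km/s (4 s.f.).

r₁ = 6371 + 646.4 = 7017.4 km = 7.0174×10⁶ m.
r₂ = 6371 + 15380 = 21751 km = 2.1751×10⁷ m.
Transfer ellipse a_t = (r₁ + r₂)/2 = 1.438×10⁷ m.
At r₁: circular v_c1 = √(μ/r₁) = 7537 m/s; transfer-perigee v_p = √[μ(2/r₁ − 1/a_t)] = 9268 m/s.
At r₂: circular v_c2 = √(μ/r₂) = 4281 m/s; transfer-apogee v_a = √[μ(2/r₂ − 1/a_t)] = 2990 m/s.
Δv₂ = v_c2 − v_a = 1291 m/s.
= 1.291 km/s.

Δv ≈ 1.291 km/s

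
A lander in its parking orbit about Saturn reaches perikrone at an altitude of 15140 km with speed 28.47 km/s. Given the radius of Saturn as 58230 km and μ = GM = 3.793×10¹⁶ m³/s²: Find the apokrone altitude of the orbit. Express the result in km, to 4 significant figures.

apokrone altitude ≈ 2.080×10⁵ km

r_p = 58230 + 15140 = 73370 km = 7.337×10⁷ m.
Specific energy ε = v²/2 − μ/r = -1.117×10⁸ J/kg, so a = −μ/(2ε) = 1.698×10⁸ m.
The apsides satisfy r_p + r_a = 2a, so the apokrone radius is 2a − r_p = 2.662×10⁸ m = 2.6621×10⁵ km.
Apokrone altitude = 2.6621×10⁵ − 58230 = 2.0798×10⁵ km.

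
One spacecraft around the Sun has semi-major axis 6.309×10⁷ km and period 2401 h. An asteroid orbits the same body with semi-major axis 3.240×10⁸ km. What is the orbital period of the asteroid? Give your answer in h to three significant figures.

Kepler's third law: T² ∝ a³, so T₂ = T₁ (a₂/a₁)^(3/2).
a₂/a₁ = 5.136, (a₂/a₁)^(3/2) = 11.64.
T₂ = 2401 × 11.64 = 27940 h.

T₂ ≈ 27900 h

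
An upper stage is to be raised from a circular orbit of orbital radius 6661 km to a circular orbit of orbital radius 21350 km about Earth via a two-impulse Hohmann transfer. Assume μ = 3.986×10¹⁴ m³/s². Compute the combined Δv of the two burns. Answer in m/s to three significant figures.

r₁ = 6661 km = 6.661×10⁶ m.
r₂ = 21350 km = 2.135×10⁷ m.
Transfer ellipse a_t = (r₁ + r₂)/2 = 1.401×10⁷ m.
At r₁: circular v_c1 = √(μ/r₁) = 7736 m/s; transfer-perigee v_p = √[μ(2/r₁ − 1/a_t)] = 9551 m/s.
Δv₁ = v_p − v_c1 = 1815 m/s.
At r₂: circular v_c2 = √(μ/r₂) = 4321 m/s; transfer-apogee v_a = √[μ(2/r₂ − 1/a_t)] = 2980 m/s.
Δv₂ = v_c2 − v_a = 1341 m/s.
Total Δv = Δv₁ + Δv₂ = 3156 m/s.

Δv_total ≈ 3160 m/s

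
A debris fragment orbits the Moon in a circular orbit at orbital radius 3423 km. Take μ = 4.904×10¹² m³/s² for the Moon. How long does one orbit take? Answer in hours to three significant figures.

T ≈ 4.99 hours

r = 3423 km = 3.423×10⁶ m.
Kepler's third law: T = 2π√(r³/μ) = 2π√((3.423×10⁶)³ / 4.904×10¹²).
r³/μ = 8.178×10⁶ s², so T = 2π × 2.860×10³ = 1.797×10⁴ s.
Converting: 1.797×10⁴ s ÷ 3600 = 4.991 hours.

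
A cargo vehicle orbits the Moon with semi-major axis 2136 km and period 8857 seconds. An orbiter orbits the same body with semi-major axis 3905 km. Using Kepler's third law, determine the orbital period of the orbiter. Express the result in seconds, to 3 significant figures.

T₂ ≈ 21900 seconds

Kepler's third law: T² ∝ a³, so T₂ = T₁ (a₂/a₁)^(3/2).
a₂/a₁ = 1.828, (a₂/a₁)^(3/2) = 2.472.
T₂ = 8857 × 2.472 = 21890 seconds.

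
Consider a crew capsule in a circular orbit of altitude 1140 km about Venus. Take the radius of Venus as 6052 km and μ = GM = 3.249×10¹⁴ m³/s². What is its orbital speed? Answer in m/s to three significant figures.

v ≈ 6720 m/s

r = 6052 + 1140 = 7192.0 km = 7.1920×10⁶ m.
For a circular orbit v = √(μ/r) = √(3.249×10¹⁴ / 7.192×10⁶) = √(4.518×10⁷) = 6721 m/s.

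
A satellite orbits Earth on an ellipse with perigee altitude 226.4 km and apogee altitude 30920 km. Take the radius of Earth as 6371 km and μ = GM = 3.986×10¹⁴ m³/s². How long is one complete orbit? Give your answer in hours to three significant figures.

r_p = 6371 + 226.4 = 6597.4 km = 6.5974×10⁶ m.
r_a = 6371 + 30920 = 37291 km = 3.7291×10⁷ m.
Semi-major axis a = (r_p + r_a)/2 = (6597.4 + 37291)/2 = 21944 km = 2.194×10⁷ m.
By Kepler's third law T = 2π√(a³/μ) = 2π × 5.149×10³ = 3.235×10⁴ s.
= 8.986 hours.

T ≈ 8.99 hours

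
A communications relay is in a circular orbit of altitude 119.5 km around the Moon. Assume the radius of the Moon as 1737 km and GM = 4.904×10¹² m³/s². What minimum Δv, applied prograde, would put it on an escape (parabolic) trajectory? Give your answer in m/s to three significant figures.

Δv ≈ 673 m/s

r = 1737 + 119.5 = 1856.5 km = 1.8565×10⁶ m.
Circular speed v_c = √(μ/r) = 1625 m/s.
Escape speed v_esc = √(2μ/r) = √2 × v_c = 2298 m/s.
Δv = v_esc − v_c = 673.2 m/s.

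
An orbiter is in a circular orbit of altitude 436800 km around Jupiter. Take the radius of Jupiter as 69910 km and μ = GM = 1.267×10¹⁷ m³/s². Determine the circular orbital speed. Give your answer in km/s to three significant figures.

v ≈ 15.8 km/s

r = 69910 + 436800 = 506710 km = 5.0671×10⁸ m.
For a circular orbit v = √(μ/r) = √(1.267×10¹⁷ / 5.067×10⁸) = √(2.500×10⁸) = 15810 m/s.
That is 15.81 km/s.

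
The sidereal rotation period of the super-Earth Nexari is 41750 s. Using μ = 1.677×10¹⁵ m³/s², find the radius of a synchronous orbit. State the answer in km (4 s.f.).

r_sync ≈ 41990 km

A synchronous orbit has period T, so by Kepler's third law a = (μT²/4π²)^(1/3).
μT²/4π² = 1.677×10¹⁵ × (4.175×10⁴)² / 39.48 = 7.404×10²² m³.
a = 4.199×10⁷ m = 41992 km.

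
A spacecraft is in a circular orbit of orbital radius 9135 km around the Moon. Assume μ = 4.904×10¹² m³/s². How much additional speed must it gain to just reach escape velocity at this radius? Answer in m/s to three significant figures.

r = 9135 km = 9.135×10⁶ m.
Circular speed v_c = √(μ/r) = 732.7 m/s.
Escape speed v_esc = √(2μ/r) = √2 × v_c = 1036 m/s.
Δv = v_esc − v_c = 303.5 m/s.

Δv ≈ 303 m/s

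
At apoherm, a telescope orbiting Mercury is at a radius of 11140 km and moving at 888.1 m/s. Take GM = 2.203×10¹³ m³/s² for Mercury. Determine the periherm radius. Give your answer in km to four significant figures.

periherm radius ≈ 2775 km

r_a = 1.114×10⁷ m.
Specific energy ε = v²/2 − μ/r = -1.583×10⁶ J/kg, so a = −μ/(2ε) = 6.957×10⁶ m.
The apsides satisfy r_p + r_a = 2a, so the periherm radius is 2a − r_a = 2.775×10⁶ m = 2774.9 km.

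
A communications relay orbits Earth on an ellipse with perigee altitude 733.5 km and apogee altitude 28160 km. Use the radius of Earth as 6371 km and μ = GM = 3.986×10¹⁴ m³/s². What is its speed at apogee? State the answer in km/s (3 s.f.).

r_p = 6371 + 733.5 = 7104.5 km = 7.1045×10⁶ m.
r_a = 6371 + 28160 = 34531 km = 3.4531×10⁷ m.
Semi-major axis a = (r_p + r_a)/2 = 20818 km = 2.082×10⁷ m.
Vis-viva: v² = μ(2/r − 1/a) = 3.986×10¹⁴ × (5.792×10⁻⁸ − 4.804×10⁻⁸) = 3.939×10⁶ m²/s².
v = 1985 m/s = 1.985 km/s.

v ≈ 1.98 km/s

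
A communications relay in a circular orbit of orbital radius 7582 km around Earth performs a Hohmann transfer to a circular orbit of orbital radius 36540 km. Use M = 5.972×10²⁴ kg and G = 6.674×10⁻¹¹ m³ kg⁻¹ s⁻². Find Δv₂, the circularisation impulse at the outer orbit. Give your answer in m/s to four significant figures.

Δv ≈ 1367 m/s

μ = GM = 6.674×10⁻¹¹ × 5.972×10²⁴ = 3.986×10¹⁴ m³/s².
r₁ = 7582 km = 7.582×10⁶ m.
r₂ = 36540 km = 3.654×10⁷ m.
Transfer ellipse a_t = (r₁ + r₂)/2 = 2.206×10⁷ m.
At r₁: circular v_c1 = √(μ/r₁) = 7250 m/s; transfer-perigee v_p = √[μ(2/r₁ − 1/a_t)] = 9331 m/s.
At r₂: circular v_c2 = √(μ/r₂) = 3303 m/s; transfer-apogee v_a = √[μ(2/r₂ − 1/a_t)] = 1936 m/s.
Δv₂ = v_c2 − v_a = 1367 m/s.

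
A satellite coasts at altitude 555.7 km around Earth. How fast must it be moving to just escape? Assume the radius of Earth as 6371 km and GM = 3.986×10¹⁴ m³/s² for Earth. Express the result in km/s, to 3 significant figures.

v_esc ≈ 10.7 km/s

r = 6371 + 555.7 = 6926.7 km = 6.9267×10⁶ m.
Escape speed v_esc = √(2μ/r) = √(2 × 3.986×10¹⁴ / 6.927×10⁶) = √(1.151×10⁸) = 10730 m/s.
= 10.73 km/s.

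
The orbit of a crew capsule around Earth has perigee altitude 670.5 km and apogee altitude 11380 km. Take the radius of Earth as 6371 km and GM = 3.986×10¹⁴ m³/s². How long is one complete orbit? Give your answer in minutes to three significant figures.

T ≈ 229 minutes

r_p = 6371 + 670.5 = 7041.5 km = 7.0415×10⁶ m.
r_a = 6371 + 11380 = 17751 km = 1.7751×10⁷ m.
Semi-major axis a = (r_p + r_a)/2 = (7041.5 + 17751)/2 = 12396 km = 1.240×10⁷ m.
By Kepler's third law T = 2π√(a³/μ) = 2π × 2.186×10³ = 1.374×10⁴ s.
= 228.9 minutes.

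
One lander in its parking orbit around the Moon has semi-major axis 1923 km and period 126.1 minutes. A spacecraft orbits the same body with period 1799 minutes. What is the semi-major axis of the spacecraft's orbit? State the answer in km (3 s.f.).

Kepler's third law: a³ ∝ T², so a₂ = a₁ (T₂/T₁)^(2/3).
T₂/T₁ = 14.27, (T₂/T₁)^(2/3) = 5.882.
a₂ = 1923 × 5.882 = 11310 km.

a₂ ≈ 11300 km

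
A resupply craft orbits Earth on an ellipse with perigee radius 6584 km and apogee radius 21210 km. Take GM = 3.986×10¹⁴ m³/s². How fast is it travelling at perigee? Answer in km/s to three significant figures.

Semi-major axis a = (r_p + r_a)/2 = 13897 km = 1.390×10⁷ m.
Vis-viva: v² = μ(2/r − 1/a) = 3.986×10¹⁴ × (3.038×10⁻⁷ − 7.196×10⁻⁸) = 9.240×10⁷ m²/s².
v = 9612 m/s = 9.612 km/s.

v ≈ 9.61 km/s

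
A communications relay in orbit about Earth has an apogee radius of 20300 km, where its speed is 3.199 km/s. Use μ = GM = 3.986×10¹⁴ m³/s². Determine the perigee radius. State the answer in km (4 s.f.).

perigee radius ≈ 7154 km

r_a = 2.030×10⁷ m.
Specific energy ε = v²/2 − μ/r = -1.452×10⁷ J/kg, so a = −μ/(2ε) = 1.373×10⁷ m.
The apsides satisfy r_p + r_a = 2a, so the perigee radius is 2a − r_a = 7.154×10⁶ m = 7154.3 km.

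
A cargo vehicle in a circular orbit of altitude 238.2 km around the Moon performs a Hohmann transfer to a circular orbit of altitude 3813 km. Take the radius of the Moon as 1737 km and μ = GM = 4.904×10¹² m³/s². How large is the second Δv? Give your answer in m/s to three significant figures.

r₁ = 1737 + 238.2 = 1975.2 km = 1.9752×10⁶ m.
r₂ = 1737 + 3813 = 5550.0 km = 5.5500×10⁶ m.
Transfer ellipse a_t = (r₁ + r₂)/2 = 3.763×10⁶ m.
At r₁: circular v_c1 = √(μ/r₁) = 1576 m/s; transfer-perilune v_p = √[μ(2/r₁ − 1/a_t)] = 1914 m/s.
At r₂: circular v_c2 = √(μ/r₂) = 940.0 m/s; transfer-apolune v_a = √[μ(2/r₂ − 1/a_t)] = 681.1 m/s.
Δv₂ = v_c2 − v_a = 258.9 m/s.

Δv ≈ 259 m/s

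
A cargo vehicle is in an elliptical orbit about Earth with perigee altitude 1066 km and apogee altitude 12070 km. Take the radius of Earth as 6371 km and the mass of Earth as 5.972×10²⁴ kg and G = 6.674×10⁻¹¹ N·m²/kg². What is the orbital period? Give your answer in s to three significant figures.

T ≈ 14600 s

μ = GM = 6.674×10⁻¹¹ × 5.972×10²⁴ = 3.986×10¹⁴ m³/s².
r_p = 6371 + 1066 = 7437.0 km = 7.4370×10⁶ m.
r_a = 6371 + 12070 = 18441 km = 1.8441×10⁷ m.
Semi-major axis a = (r_p + r_a)/2 = (7437.0 + 18441)/2 = 12939 km = 1.294×10⁷ m.
By Kepler's third law T = 2π√(a³/μ) = 2π × 2.331×10³ = 1.465×10⁴ s.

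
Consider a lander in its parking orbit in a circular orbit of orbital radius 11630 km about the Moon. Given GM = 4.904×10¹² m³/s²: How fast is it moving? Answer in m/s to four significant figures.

r = 11630 km = 1.163×10⁷ m.
For a circular orbit v = √(μ/r) = √(4.904×10¹² / 1.163×10⁷) = √(4.217×10⁵) = 649.4 m/s.

v ≈ 649.4 m/s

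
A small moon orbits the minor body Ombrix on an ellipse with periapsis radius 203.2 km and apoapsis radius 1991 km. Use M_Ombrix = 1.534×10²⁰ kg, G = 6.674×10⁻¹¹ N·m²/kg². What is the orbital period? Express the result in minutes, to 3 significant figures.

T ≈ 1190 minutes

μ = GM = 6.674×10⁻¹¹ × 1.534×10²⁰ = 1.024×10¹⁰ m³/s².
Semi-major axis a = (r_p + r_a)/2 = (203.20 + 1991.0)/2 = 1097.1 km = 1.097×10⁶ m.
By Kepler's third law T = 2π√(a³/μ) = 2π × 1.136×10⁴ = 7.136×10⁴ s.
= 1189 minutes.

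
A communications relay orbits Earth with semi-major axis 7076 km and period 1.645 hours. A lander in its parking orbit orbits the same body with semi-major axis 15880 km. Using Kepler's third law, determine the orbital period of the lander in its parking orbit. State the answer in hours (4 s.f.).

T₂ ≈ 5.530 hours

Kepler's third law: T² ∝ a³, so T₂ = T₁ (a₂/a₁)^(3/2).
a₂/a₁ = 2.244, (a₂/a₁)^(3/2) = 3.362.
T₂ = 1.645 × 3.362 = 5.530 hours.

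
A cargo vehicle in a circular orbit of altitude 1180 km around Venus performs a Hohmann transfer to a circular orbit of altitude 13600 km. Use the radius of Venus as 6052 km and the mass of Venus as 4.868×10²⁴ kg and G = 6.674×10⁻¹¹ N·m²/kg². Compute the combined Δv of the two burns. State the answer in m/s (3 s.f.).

Δv_total ≈ 2490 m/s

μ = GM = 6.674×10⁻¹¹ × 4.868×10²⁴ = 3.249×10¹⁴ m³/s².
r₁ = 6052 + 1180 = 7232.0 km = 7.2320×10⁶ m.
r₂ = 6052 + 13600 = 19652 km = 1.9652×10⁷ m.
Transfer ellipse a_t = (r₁ + r₂)/2 = 1.344×10⁷ m.
At r₁: circular v_c1 = √(μ/r₁) = 6703 m/s; transfer-periapsis v_p = √[μ(2/r₁ − 1/a_t)] = 8104 m/s.
Δv₁ = v_p − v_c1 = 1402 m/s.
At r₂: circular v_c2 = √(μ/r₂) = 4066 m/s; transfer-apoapsis v_a = √[μ(2/r₂ − 1/a_t)] = 2982 m/s.
Δv₂ = v_c2 − v_a = 1084 m/s.
Total Δv = Δv₁ + Δv₂ = 2485 m/s.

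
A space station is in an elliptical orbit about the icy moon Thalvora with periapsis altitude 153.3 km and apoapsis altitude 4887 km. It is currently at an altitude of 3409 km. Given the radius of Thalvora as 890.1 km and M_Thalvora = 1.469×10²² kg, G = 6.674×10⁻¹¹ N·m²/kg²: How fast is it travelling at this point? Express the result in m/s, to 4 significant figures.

v ≈ 410.6 m/s

μ = GM = 6.674×10⁻¹¹ × 1.469×10²² = 9.804×10¹¹ m³/s².
r_p = 890.1 + 153.3 = 1043.4 km = 1.0434×10⁶ m.
r_a = 890.1 + 4887 = 5777.1 km = 5.7771×10⁶ m.
r = 890.1 + 3409 = 4299.1 km = 4.299×10⁶ m.
Semi-major axis a = (r_p + r_a)/2 = 3410.2 km = 3.410×10⁶ m.
Vis-viva: v² = μ(2/r − 1/a) = 9.804×10¹¹ × (4.652×10⁻⁷ − 2.932×10⁻⁷) = 1.686×10⁵ m²/s².
v = 410.6 m/s.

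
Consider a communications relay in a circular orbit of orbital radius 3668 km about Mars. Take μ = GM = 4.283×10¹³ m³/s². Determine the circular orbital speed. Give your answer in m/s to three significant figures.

r = 3668 km = 3.668×10⁶ m.
For a circular orbit v = √(μ/r) = √(4.283×10¹³ / 3.668×10⁶) = √(1.168×10⁷) = 3417 m/s.

v ≈ 3420 m/s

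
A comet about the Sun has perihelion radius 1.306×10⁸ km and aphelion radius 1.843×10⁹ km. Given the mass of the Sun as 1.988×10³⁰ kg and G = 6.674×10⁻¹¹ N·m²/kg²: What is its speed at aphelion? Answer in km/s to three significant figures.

μ = GM = 6.674×10⁻¹¹ × 1.988×10³⁰ = 1.327×10²⁰ m³/s².
Semi-major axis a = (r_p + r_a)/2 = 9.8680×10⁸ km = 9.868×10¹¹ m.
Vis-viva: v² = μ(2/r − 1/a) = 1.327×10²⁰ × (1.085×10⁻¹² − 1.013×10⁻¹²) = 9.528×10⁶ m²/s².
v = 3087 m/s = 3.087 km/s.

v ≈ 3.09 km/s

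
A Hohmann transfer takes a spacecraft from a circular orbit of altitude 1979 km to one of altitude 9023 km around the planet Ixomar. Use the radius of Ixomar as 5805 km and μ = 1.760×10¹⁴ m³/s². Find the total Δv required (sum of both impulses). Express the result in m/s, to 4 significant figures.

Δv_total ≈ 1277 m/s

r₁ = 5805 + 1979 = 7784.0 km = 7.7840×10⁶ m.
r₂ = 5805 + 9023 = 14828 km = 1.4828×10⁷ m.
Transfer ellipse a_t = (r₁ + r₂)/2 = 1.131×10⁷ m.
At r₁: circular v_c1 = √(μ/r₁) = 4755 m/s; transfer-periapsis v_p = √[μ(2/r₁ − 1/a_t)] = 5446 m/s.
Δv₁ = v_p − v_c1 = 690.5 m/s.
At r₂: circular v_c2 = √(μ/r₂) = 3445 m/s; transfer-apoapsis v_a = √[μ(2/r₂ − 1/a_t)] = 2859 m/s.
Δv₂ = v_c2 − v_a = 586.5 m/s.
Total Δv = Δv₁ + Δv₂ = 1277 m/s.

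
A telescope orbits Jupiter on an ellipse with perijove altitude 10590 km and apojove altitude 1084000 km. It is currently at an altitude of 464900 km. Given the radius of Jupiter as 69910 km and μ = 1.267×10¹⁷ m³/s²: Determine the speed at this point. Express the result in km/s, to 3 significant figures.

v ≈ 16.4 km/s

r_p = 69910 + 10590 = 80500 km = 8.0500×10⁷ m.
r_a = 69910 + 1084000 = 1153900 km = 1.1539×10⁹ m.
r = 69910 + 464900 = 5.3481×10⁵ km = 5.348×10⁸ m.
Semi-major axis a = (r_p + r_a)/2 = 6.1720×10⁵ km = 6.172×10⁸ m.
Vis-viva: v² = μ(2/r − 1/a) = 1.267×10¹⁷ × (3.740×10⁻⁹ − 1.620×10⁻⁹) = 2.685×10⁸ m²/s².
v = 16390 m/s = 16.39 km/s.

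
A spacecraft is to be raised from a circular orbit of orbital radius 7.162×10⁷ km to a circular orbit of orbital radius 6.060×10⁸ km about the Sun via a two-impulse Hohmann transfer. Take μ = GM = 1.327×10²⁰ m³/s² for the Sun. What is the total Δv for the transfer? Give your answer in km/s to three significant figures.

Δv_total ≈ 22.5 km/s

r₁ = 7.162×10⁷ km = 7.162×10¹⁰ m.
r₂ = 6.060×10⁸ km = 6.060×10¹¹ m.
Transfer ellipse a_t = (r₁ + r₂)/2 = 3.388×10¹¹ m.
At r₁: circular v_c1 = √(μ/r₁) = 43040 m/s; transfer-perihelion v_p = √[μ(2/r₁ − 1/a_t)] = 57570 m/s.
Δv₁ = v_p − v_c1 = 14520 m/s.
At r₂: circular v_c2 = √(μ/r₂) = 14800 m/s; transfer-aphelion v_a = √[μ(2/r₂ − 1/a_t)] = 6804 m/s.
Δv₂ = v_c2 − v_a = 7994 m/s.
Total Δv = Δv₁ + Δv₂ = 22520 m/s = 22.52 km/s.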